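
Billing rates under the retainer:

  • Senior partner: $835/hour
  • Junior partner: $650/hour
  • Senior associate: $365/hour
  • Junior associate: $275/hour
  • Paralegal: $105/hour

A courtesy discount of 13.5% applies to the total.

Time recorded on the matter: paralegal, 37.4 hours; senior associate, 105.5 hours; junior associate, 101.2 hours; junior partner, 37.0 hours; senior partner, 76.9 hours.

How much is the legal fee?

$137,124.99

Senior partner: 76.9 × $835 = $64,211.50
Junior partner: 37.0 × $650 = $24,050.00
Senior associate: 105.5 × $365 = $38,507.50
Junior associate: 101.2 × $275 = $27,830.00
Paralegal: 37.4 × $105 = $3,927.00
Subtotal: $158,526.00
Less 13.5% discount: −$21,401.01
Total: $158,526.00 − $21,401.01 = $137,124.99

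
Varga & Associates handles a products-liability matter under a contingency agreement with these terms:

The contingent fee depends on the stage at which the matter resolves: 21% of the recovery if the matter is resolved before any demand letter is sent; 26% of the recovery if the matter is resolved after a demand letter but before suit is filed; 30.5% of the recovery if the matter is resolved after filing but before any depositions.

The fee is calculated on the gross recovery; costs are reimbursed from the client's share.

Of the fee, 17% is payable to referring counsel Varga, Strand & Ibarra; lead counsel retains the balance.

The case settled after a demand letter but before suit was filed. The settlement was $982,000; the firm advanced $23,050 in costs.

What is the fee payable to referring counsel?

$43,404.40

Fee base is the gross recovery, $982,000; costs are reimbursed separately.
The matter settled after a demand letter but before suit was filed, so the 26% rate applies.
$982,000 × 26% = $255,320.00
Referral share: 17% of $255,320.00 = $43,404.40; lead counsel retains $255,320.00 − $43,404.40 = $211,915.60.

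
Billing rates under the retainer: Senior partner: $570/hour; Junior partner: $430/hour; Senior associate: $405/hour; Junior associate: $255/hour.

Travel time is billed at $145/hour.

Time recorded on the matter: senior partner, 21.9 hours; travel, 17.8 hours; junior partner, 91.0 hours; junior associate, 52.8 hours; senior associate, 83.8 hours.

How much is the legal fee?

$101,597.00

Senior partner: 21.9 × $570 = $12,483.00
Junior partner: 91.0 × $430 = $39,130.00
Senior associate: 83.8 × $405 = $33,939.00
Junior associate: 52.8 × $255 = $13,464.00
Subtotal: $12,483.00 + $39,130.00 + $33,939.00 + $13,464.00 = $99,016.00
Travel: 17.8 × $145 = $2,581.00
Total: $99,016.00 + $2,581.00 = $101,597.00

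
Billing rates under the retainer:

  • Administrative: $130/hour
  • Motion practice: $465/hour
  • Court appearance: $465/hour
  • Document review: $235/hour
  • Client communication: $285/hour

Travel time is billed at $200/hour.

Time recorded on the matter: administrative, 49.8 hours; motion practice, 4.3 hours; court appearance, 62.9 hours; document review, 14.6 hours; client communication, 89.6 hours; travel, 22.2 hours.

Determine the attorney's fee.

$71,129.00

Administrative: 49.8 × $130 = $6,474.00
Motion practice: 4.3 × $465 = $1,999.50
Court appearance: 62.9 × $465 = $29,248.50
Document review: 14.6 × $235 = $3,431.00
Client communication: 89.6 × $285 = $25,536.00
Subtotal: $6,474.00 + $1,999.50 + $29,248.50 + $3,431.00 + $25,536.00 = $66,689.00
Travel: 22.2 × $200 = $4,440.00
Total: $66,689.00 + $4,440.00 = $71,129.00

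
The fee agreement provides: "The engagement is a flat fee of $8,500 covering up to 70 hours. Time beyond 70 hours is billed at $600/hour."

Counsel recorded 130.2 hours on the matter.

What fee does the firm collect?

Flat fee: $8,500.00
Excess hours: 130.2 − 70 = 60.2
Overrun: 60.2 × $600 = $36,120.00
Total: $8,500.00 + $36,120.00 = $44,620.00

$44,620.00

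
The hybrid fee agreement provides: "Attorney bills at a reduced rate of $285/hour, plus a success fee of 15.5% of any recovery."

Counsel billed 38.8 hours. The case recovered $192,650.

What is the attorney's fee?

Hourly: 38.8 × $285 = $11,058.00
Success fee: 15.5% of $192,650 = $29,860.75
Total: $11,058.00 + $29,860.75 = $40,918.75

$40,918.75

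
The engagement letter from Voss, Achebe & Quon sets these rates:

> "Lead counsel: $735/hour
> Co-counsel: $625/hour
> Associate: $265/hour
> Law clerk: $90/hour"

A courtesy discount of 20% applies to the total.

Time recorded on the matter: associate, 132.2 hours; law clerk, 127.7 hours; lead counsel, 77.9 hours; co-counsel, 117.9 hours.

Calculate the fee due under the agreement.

Lead counsel: 77.9 × $735 = $57,256.50
Co-counsel: 117.9 × $625 = $73,687.50
Associate: 132.2 × $265 = $35,033.00
Law clerk: 127.7 × $90 = $11,493.00
Subtotal: $177,470.00
Less 20% discount: −$35,494.00
Total: $177,470.00 − $35,494.00 = $141,976.00

$141,976.00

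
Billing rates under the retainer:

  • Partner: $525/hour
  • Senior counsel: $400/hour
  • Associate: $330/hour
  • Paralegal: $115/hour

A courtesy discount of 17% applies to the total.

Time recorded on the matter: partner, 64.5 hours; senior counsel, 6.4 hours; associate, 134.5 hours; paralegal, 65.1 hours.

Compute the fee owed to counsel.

$73,284.02

Partner: 64.5 × $525 = $33,862.50
Senior counsel: 6.4 × $400 = $2,560.00
Associate: 134.5 × $330 = $44,385.00
Paralegal: 65.1 × $115 = $7,486.50
Subtotal: $88,294.00
Less 17% discount: −$15,009.98
Total: $88,294.00 − $15,009.98 = $73,284.02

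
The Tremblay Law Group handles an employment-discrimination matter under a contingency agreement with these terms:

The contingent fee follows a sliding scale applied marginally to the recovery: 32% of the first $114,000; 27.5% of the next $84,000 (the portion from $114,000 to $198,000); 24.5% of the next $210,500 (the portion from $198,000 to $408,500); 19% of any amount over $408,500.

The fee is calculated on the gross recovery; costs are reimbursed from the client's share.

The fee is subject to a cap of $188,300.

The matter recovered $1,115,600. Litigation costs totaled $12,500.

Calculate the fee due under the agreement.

$188,300.00

Fee base is the gross recovery, $1,115,600; costs are reimbursed separately.
First $114,000 at 32% = $36,480.00
Next $84,000 at 27.5% = $23,100.00
Next $210,500 at 24.5% = $51,572.50
Remaining $707,100 at 19% = $134,349.00
Fee: $36,480.00 + $23,100.00 + $51,572.50 + $134,349.00 = $245,501.50
$245,501.50 exceeds the $188,300 cap, so the fee is capped at $188,300.00.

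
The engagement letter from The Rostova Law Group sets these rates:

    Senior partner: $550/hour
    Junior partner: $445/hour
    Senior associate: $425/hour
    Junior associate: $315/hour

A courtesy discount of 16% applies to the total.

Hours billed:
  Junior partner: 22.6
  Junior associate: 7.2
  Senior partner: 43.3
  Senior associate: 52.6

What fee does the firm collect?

$49,135.80

Senior partner: 43.3 × $550 = $23,815.00
Junior partner: 22.6 × $445 = $10,057.00
Senior associate: 52.6 × $425 = $22,355.00
Junior associate: 7.2 × $315 = $2,268.00
Subtotal: $58,495.00
Less 16% discount: −$9,359.20
Total: $58,495.00 − $9,359.20 = $49,135.80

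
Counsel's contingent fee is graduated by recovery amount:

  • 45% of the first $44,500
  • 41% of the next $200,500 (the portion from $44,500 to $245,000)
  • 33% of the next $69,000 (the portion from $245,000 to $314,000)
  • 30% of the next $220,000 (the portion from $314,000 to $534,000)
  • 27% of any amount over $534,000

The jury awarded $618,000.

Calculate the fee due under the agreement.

First $44,500 at 45% = $20,025.00
Next $200,500 at 41% = $82,205.00
Next $69,000 at 33% = $22,770.00
Next $220,000 at 30% = $66,000.00
Remaining $84,000 at 27% = $22,680.00
Fee: $20,025.00 + $82,205.00 + $22,770.00 + $66,000.00 + $22,680.00 = $213,680.00

$213,680.00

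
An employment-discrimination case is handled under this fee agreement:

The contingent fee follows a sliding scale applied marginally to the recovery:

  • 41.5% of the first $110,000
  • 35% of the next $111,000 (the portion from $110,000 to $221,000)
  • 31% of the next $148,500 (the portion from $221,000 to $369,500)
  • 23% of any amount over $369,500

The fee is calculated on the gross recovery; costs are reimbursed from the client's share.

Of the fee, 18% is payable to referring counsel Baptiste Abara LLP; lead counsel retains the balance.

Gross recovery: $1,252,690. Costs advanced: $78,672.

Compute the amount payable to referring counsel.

Fee base is the gross recovery, $1,252,690; costs are reimbursed separately.
First $110,000 at 41.5% = $45,650.00
Next $111,000 at 35% = $38,850.00
Next $148,500 at 31% = $46,035.00
Remaining $883,190 at 23% = $203,133.70
Fee: $45,650.00 + $38,850.00 + $46,035.00 + $203,133.70 = $333,668.70
Referral share: 18% of $333,668.70 = $60,060.37; lead counsel retains $333,668.70 − $60,060.37 = $273,608.33.

$60,060.37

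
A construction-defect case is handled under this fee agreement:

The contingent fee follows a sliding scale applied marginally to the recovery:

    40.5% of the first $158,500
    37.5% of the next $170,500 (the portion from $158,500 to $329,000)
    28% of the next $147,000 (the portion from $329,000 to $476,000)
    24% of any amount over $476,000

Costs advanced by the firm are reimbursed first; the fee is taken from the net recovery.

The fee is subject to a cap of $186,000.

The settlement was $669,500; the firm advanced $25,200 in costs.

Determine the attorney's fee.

$186,000.00

Fee base (net of costs): $669,500 − $25,200 = $644,300
First $158,500 at 40.5% = $64,192.50
Next $170,500 at 37.5% = $63,937.50
Next $147,000 at 28% = $41,160.00
Remaining $168,300 at 24% = $40,392.00
Fee: $64,192.50 + $63,937.50 + $41,160.00 + $40,392.00 = $209,682.00
$209,682.00 exceeds the $186,000 cap, so the fee is capped at $186,000.00.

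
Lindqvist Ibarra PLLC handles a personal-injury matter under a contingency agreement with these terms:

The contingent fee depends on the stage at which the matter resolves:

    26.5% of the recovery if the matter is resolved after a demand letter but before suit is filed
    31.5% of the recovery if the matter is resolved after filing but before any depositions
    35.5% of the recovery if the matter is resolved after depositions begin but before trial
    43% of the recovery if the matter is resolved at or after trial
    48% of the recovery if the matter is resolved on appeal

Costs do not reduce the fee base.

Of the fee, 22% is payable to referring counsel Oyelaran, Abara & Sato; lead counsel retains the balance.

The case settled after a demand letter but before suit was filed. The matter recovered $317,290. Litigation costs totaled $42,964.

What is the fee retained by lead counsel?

Fee base is the gross recovery, $317,290; costs are reimbursed separately.
The matter settled after a demand letter but before suit was filed, so the 26.5% rate applies.
$317,290 × 26.5% = $84,081.85
Referral share: 22% of $84,081.85 = $18,498.01; lead counsel retains $84,081.85 − $18,498.01 = $65,583.84.

$65,583.84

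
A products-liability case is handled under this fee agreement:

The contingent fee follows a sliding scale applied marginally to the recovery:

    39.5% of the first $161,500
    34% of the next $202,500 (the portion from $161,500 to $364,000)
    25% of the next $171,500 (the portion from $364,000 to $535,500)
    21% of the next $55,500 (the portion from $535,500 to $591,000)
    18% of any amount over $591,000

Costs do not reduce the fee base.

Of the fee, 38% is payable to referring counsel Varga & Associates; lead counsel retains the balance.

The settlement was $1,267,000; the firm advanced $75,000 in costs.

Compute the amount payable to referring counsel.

Fee base is the gross recovery, $1,267,000; costs are reimbursed separately.
First $161,500 at 39.5% = $63,792.50
Next $202,500 at 34% = $68,850.00
Next $171,500 at 25% = $42,875.00
Next $55,500 at 21% = $11,655.00
Remaining $676,000 at 18% = $121,680.00
Fee: $63,792.50 + $68,850.00 + $42,875.00 + $11,655.00 + $121,680.00 = $308,852.50
Referral share: 38% of $308,852.50 = $117,363.95; lead counsel retains $308,852.50 − $117,363.95 = $191,488.55.

$117,363.95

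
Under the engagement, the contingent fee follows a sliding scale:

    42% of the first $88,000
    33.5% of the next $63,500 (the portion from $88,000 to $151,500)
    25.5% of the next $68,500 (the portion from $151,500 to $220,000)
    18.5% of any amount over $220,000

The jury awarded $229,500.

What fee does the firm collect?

$77,457.50

First $88,000 at 42% = $36,960.00
Next $63,500 at 33.5% = $21,272.50
Next $68,500 at 25.5% = $17,467.50
Remaining $9,500 at 18.5% = $1,757.50
Fee: $36,960.00 + $21,272.50 + $17,467.50 + $1,757.50 = $77,457.50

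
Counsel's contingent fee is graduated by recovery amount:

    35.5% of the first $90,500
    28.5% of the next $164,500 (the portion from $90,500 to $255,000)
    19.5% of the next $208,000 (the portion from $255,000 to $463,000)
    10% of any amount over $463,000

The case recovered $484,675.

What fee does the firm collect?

First $90,500 at 35.5% = $32,127.50
Next $164,500 at 28.5% = $46,882.50
Next $208,000 at 19.5% = $40,560.00
Remaining $21,675 at 10% = $2,167.50
Fee: $32,127.50 + $46,882.50 + $40,560.00 + $2,167.50 = $121,737.50

$121,737.50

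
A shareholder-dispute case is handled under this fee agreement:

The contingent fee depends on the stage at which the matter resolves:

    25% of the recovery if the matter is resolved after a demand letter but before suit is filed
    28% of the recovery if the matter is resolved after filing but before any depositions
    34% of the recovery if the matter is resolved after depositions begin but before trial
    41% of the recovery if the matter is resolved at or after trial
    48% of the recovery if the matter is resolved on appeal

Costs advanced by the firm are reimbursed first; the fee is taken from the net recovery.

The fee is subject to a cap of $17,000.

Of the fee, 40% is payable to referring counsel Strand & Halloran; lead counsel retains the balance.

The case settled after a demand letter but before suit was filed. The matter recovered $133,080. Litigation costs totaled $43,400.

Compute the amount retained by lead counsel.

$10,200.00

Fee base (net of costs): $133,080 − $43,400 = $89,680
The matter settled after a demand letter but before suit was filed, so the 25% rate applies.
$89,680 × 25% = $22,420.00
$22,420.00 exceeds the $17,000 cap, so the fee is capped at $17,000.00.
Referral share: 40% of $17,000.00 = $6,800.00; lead counsel retains $17,000.00 − $6,800.00 = $10,200.00.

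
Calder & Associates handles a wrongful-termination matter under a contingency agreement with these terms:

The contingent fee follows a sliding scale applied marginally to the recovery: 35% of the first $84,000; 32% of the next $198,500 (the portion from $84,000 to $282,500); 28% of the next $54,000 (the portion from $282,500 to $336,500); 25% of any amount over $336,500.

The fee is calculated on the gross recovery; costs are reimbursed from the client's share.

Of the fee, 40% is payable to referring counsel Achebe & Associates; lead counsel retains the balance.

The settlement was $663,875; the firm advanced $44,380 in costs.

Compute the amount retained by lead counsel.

$113,930.25

Fee base is the gross recovery, $663,875; costs are reimbursed separately.
First $84,000 at 35% = $29,400.00
Next $198,500 at 32% = $63,520.00
Next $54,000 at 28% = $15,120.00
Remaining $327,375 at 25% = $81,843.75
Fee: $29,400.00 + $63,520.00 + $15,120.00 + $81,843.75 = $189,883.75
Referral share: 40% of $189,883.75 = $75,953.50; lead counsel retains $189,883.75 − $75,953.50 = $113,930.25.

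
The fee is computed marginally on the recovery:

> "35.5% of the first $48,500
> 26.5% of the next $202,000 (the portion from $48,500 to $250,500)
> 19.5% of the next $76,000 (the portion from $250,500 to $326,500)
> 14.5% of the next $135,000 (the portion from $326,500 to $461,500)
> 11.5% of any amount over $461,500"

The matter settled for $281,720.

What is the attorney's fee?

$76,835.40

First $48,500 at 35.5% = $17,217.50
Next $202,000 at 26.5% = $53,530.00
Remaining $31,220 at 19.5% = $6,087.90
Fee: $17,217.50 + $53,530.00 + $6,087.90 = $76,835.40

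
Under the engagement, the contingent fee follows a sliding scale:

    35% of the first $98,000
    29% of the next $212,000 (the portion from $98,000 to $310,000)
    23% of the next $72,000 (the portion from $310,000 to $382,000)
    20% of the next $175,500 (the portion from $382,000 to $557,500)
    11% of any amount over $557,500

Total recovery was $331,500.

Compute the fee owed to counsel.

$100,725.00

First $98,000 at 35% = $34,300.00
Next $212,000 at 29% = $61,480.00
Remaining $21,500 at 23% = $4,945.00
Fee: $34,300.00 + $61,480.00 + $4,945.00 = $100,725.00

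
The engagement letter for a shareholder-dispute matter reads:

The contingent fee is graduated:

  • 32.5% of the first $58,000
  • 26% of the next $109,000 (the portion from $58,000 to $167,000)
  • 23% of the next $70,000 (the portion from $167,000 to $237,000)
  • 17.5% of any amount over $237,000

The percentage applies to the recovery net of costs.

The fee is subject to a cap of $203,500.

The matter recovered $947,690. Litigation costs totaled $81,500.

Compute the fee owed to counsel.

Fee base (net of costs): $947,690 − $81,500 = $866,190
First $58,000 at 32.5% = $18,850.00
Next $109,000 at 26% = $28,340.00
Next $70,000 at 23% = $16,100.00
Remaining $629,190 at 17.5% = $110,108.25
Fee: $18,850.00 + $28,340.00 + $16,100.00 + $110,108.25 = $173,398.25
$173,398.25 is under the $203,500 cap.

$173,398.25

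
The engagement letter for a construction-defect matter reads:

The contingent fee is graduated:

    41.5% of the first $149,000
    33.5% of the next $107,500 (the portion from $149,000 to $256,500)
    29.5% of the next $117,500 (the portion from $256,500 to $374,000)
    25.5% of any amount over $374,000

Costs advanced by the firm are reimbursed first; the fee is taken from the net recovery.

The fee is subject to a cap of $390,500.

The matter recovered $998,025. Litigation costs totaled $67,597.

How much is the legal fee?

Fee base (net of costs): $998,025 − $67,597 = $930,428
First $149,000 at 41.5% = $61,835.00
Next $107,500 at 33.5% = $36,012.50
Next $117,500 at 29.5% = $34,662.50
Remaining $556,428 at 25.5% = $141,889.14
Fee: $61,835.00 + $36,012.50 + $34,662.50 + $141,889.14 = $274,399.14
$274,399.14 is under the $390,500 cap.

$274,399.14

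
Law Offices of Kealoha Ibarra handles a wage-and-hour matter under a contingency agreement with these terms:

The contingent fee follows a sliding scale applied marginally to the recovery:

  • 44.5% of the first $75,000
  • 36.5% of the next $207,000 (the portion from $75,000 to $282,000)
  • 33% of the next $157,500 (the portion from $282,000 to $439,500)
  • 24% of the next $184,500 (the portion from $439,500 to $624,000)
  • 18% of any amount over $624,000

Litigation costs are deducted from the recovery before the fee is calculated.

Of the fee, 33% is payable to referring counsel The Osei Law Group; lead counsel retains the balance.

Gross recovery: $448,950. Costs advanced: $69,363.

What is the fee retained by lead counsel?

$94,559.59

Fee base (net of costs): $448,950 − $69,363 = $379,587
First $75,000 at 44.5% = $33,375.00
Next $207,000 at 36.5% = $75,555.00
Remaining $97,587 at 33% = $32,203.71
Fee: $33,375.00 + $75,555.00 + $32,203.71 = $141,133.71
Referral share: 33% of $141,133.71 = $46,574.12; lead counsel retains $141,133.71 − $46,574.12 = $94,559.59.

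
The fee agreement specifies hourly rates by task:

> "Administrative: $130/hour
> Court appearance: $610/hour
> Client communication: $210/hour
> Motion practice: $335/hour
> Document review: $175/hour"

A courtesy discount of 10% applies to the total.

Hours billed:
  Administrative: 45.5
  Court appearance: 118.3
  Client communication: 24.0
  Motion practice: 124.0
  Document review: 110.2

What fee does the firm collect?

Administrative: 45.5 × $130 = $5,915.00
Court appearance: 118.3 × $610 = $72,163.00
Client communication: 24.0 × $210 = $5,040.00
Motion practice: 124.0 × $335 = $41,540.00
Document review: 110.2 × $175 = $19,285.00
Subtotal: $143,943.00
Less 10% discount: −$14,394.30
Total: $143,943.00 − $14,394.30 = $129,548.70

$129,548.70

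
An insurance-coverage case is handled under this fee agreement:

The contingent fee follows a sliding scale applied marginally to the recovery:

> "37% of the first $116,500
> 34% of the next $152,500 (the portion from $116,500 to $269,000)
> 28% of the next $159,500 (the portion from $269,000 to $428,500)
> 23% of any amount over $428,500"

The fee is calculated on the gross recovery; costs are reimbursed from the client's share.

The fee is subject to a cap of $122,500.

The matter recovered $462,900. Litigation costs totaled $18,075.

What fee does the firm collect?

$122,500.00

Fee base is the gross recovery, $462,900; costs are reimbursed separately.
First $116,500 at 37% = $43,105.00
Next $152,500 at 34% = $51,850.00
Next $159,500 at 28% = $44,660.00
Remaining $34,400 at 23% = $7,912.00
Fee: $43,105.00 + $51,850.00 + $44,660.00 + $7,912.00 = $147,527.00
$147,527.00 exceeds the $122,500 cap, so the fee is capped at $122,500.00.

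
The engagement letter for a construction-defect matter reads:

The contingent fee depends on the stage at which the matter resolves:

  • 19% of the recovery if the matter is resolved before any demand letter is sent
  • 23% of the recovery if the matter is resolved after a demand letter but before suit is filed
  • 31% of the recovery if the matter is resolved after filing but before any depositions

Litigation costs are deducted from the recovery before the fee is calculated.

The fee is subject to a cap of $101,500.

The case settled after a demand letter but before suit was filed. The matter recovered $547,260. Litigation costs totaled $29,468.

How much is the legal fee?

$101,500.00

Fee base (net of costs): $547,260 − $29,468 = $517,792
The matter settled after a demand letter but before suit was filed, so the 23% rate applies.
$517,792 × 23% = $119,092.16
$119,092.16 exceeds the $101,500 cap, so the fee is capped at $101,500.00.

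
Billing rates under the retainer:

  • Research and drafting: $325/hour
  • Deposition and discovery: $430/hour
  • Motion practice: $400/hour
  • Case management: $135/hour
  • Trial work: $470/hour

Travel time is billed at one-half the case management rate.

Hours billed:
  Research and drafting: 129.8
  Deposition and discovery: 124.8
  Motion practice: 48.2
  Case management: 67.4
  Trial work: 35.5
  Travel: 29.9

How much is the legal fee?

Research and drafting: 129.8 × $325 = $42,185.00
Deposition and discovery: 124.8 × $430 = $53,664.00
Motion practice: 48.2 × $400 = $19,280.00
Case management: 67.4 × $135 = $9,099.00
Trial work: 35.5 × $470 = $16,685.00
Subtotal: $42,185.00 + $53,664.00 + $19,280.00 + $9,099.00 + $16,685.00 = $140,913.00
Travel: 29.9 × ($135 ÷ 2) = 29.9 × $67.50 = $2,018.25
Total: $140,913.00 + $2,018.25 = $142,931.25

$142,931.25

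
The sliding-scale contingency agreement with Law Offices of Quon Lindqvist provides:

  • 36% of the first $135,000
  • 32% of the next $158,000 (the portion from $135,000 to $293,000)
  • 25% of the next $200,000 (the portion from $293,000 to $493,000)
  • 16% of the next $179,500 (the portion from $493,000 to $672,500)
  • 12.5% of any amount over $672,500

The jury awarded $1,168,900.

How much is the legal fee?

$239,930.00

First $135,000 at 36% = $48,600.00
Next $158,000 at 32% = $50,560.00
Next $200,000 at 25% = $50,000.00
Next $179,500 at 16% = $28,720.00
Remaining $496,400 at 12.5% = $62,050.00
Fee: $48,600.00 + $50,560.00 + $50,000.00 + $28,720.00 + $62,050.00 = $239,930.00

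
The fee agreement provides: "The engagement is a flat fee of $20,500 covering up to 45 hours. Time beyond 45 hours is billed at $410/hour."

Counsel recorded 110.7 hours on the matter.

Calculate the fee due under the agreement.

Flat fee: $20,500.00
Excess hours: 110.7 − 45 = 65.7
Overrun: 65.7 × $410 = $26,937.00
Total: $20,500.00 + $26,937.00 = $47,437.00

$47,437.00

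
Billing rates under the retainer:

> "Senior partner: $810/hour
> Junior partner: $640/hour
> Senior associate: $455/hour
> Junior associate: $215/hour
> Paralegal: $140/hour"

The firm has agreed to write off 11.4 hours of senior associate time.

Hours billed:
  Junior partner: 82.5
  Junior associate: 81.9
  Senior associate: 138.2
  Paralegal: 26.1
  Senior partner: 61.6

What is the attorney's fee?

Senior partner: 61.6 × $810 = $49,896.00
Junior partner: 82.5 × $640 = $52,800.00
Senior associate: 138.2 × $455 = $62,881.00
Junior associate: 81.9 × $215 = $17,608.50
Paralegal: 26.1 × $140 = $3,654.00
Subtotal: $186,839.50
Write-off: 11.4 × $455 = $5,187.00
Total: $186,839.50 − $5,187.00 = $181,652.50

$181,652.50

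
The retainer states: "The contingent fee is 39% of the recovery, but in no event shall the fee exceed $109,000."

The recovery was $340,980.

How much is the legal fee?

$109,000.00

39% of $340,980 = $132,982.20
That exceeds the $109,000 cap, so the fee is capped at $109,000.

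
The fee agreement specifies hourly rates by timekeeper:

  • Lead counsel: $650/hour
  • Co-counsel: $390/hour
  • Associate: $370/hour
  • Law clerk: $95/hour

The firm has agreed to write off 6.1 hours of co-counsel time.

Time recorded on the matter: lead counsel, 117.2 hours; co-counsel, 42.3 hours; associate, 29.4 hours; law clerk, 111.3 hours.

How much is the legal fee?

$111,749.50

Lead counsel: 117.2 × $650 = $76,180.00
Co-counsel: 42.3 × $390 = $16,497.00
Associate: 29.4 × $370 = $10,878.00
Law clerk: 111.3 × $95 = $10,573.50
Subtotal: $114,128.50
Write-off: 6.1 × $390 = $2,379.00
Total: $114,128.50 − $2,379.00 = $111,749.50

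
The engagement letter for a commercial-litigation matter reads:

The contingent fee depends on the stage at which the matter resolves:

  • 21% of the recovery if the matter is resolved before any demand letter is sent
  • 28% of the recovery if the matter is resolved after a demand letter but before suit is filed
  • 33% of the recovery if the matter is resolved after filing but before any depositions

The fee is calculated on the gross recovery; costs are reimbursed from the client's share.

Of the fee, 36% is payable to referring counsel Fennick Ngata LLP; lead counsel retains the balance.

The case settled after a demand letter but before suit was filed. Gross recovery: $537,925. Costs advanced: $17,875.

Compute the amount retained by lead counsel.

Fee base is the gross recovery, $537,925; costs are reimbursed separately.
The matter settled after a demand letter but before suit was filed, so the 28% rate applies.
$537,925 × 28% = $150,619.00
Referral share: 36% of $150,619.00 = $54,222.84; lead counsel retains $150,619.00 − $54,222.84 = $96,396.16.

$96,396.16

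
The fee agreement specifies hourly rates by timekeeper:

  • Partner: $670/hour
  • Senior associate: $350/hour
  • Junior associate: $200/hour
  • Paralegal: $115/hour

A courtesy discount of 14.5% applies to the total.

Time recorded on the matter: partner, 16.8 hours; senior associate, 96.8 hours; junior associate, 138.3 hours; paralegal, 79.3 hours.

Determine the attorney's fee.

$70,037.75

Partner: 16.8 × $670 = $11,256.00
Senior associate: 96.8 × $350 = $33,880.00
Junior associate: 138.3 × $200 = $27,660.00
Paralegal: 79.3 × $115 = $9,119.50
Subtotal: $81,915.50
Less 14.5% discount: −$11,877.75
Total: $81,915.50 − $11,877.75 = $70,037.75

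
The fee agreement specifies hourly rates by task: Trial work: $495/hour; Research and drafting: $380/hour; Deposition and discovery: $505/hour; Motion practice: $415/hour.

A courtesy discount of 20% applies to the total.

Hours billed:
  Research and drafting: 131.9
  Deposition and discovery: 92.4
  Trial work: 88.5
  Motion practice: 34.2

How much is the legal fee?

$123,827.60

Trial work: 88.5 × $495 = $43,807.50
Research and drafting: 131.9 × $380 = $50,122.00
Deposition and discovery: 92.4 × $505 = $46,662.00
Motion practice: 34.2 × $415 = $14,193.00
Subtotal: $154,784.50
Less 20% discount: −$30,956.90
Total: $154,784.50 − $30,956.90 = $123,827.60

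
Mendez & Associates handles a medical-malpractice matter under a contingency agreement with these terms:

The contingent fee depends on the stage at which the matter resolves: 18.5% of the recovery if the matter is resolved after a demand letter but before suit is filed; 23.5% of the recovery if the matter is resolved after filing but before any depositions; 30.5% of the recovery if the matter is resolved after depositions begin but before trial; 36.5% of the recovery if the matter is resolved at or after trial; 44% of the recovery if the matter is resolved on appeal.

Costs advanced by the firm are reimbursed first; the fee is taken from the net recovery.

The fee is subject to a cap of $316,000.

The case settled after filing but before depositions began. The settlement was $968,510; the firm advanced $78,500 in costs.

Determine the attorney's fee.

Fee base (net of costs): $968,510 − $78,500 = $890,010
The matter settled after filing but before depositions began, so the 23.5% rate applies.
$890,010 × 23.5% = $209,152.35
$209,152.35 is under the $316,000 cap.

$209,152.35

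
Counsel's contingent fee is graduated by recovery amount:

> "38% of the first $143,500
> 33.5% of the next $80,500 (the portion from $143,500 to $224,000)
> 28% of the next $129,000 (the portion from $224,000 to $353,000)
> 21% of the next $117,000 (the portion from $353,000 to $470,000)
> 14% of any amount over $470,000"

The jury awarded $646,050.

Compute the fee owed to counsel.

$166,834.50

First $143,500 at 38% = $54,530.00
Next $80,500 at 33.5% = $26,967.50
Next $129,000 at 28% = $36,120.00
Next $117,000 at 21% = $24,570.00
Remaining $176,050 at 14% = $24,647.00
Fee: $54,530.00 + $26,967.50 + $36,120.00 + $24,570.00 + $24,647.00 = $166,834.50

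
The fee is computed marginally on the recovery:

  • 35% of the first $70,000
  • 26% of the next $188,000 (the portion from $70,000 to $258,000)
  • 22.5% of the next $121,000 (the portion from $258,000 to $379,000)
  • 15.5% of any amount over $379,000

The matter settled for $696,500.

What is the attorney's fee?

First $70,000 at 35% = $24,500.00
Next $188,000 at 26% = $48,880.00
Next $121,000 at 22.5% = $27,225.00
Remaining $317,500 at 15.5% = $49,212.50
Fee: $24,500.00 + $48,880.00 + $27,225.00 + $49,212.50 = $149,817.50

$149,817.50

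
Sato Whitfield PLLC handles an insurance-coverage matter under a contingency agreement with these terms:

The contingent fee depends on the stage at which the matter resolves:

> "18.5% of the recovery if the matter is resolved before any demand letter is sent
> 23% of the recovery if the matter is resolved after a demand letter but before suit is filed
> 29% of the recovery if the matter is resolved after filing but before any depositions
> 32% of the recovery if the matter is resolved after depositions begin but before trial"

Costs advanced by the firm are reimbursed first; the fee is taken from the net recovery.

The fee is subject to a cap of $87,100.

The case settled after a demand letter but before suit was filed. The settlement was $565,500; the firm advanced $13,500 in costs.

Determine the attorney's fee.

Fee base (net of costs): $565,500 − $13,500 = $552,000
The matter settled after a demand letter but before suit was filed, so the 23% rate applies.
$552,000 × 23% = $126,960.00
$126,960.00 exceeds the $87,100 cap, so the fee is capped at $87,100.00.

$87,100.00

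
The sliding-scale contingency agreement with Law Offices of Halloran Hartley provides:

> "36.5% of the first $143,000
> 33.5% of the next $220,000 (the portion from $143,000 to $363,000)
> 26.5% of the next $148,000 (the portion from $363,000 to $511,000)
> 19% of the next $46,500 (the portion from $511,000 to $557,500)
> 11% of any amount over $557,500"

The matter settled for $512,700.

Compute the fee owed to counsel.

$165,438.00

First $143,000 at 36.5% = $52,195.00
Next $220,000 at 33.5% = $73,700.00
Next $148,000 at 26.5% = $39,220.00
Remaining $1,700 at 19% = $323.00
Fee: $52,195.00 + $73,700.00 + $39,220.00 + $323.00 = $165,438.00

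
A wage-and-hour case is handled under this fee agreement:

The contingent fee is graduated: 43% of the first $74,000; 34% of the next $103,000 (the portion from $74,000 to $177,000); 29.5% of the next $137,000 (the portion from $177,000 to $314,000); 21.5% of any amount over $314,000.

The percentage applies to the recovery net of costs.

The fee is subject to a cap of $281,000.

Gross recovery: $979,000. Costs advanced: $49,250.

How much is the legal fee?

$239,641.25

Fee base (net of costs): $979,000 − $49,250 = $929,750
First $74,000 at 43% = $31,820.00
Next $103,000 at 34% = $35,020.00
Next $137,000 at 29.5% = $40,415.00
Remaining $615,750 at 21.5% = $132,386.25
Fee: $31,820.00 + $35,020.00 + $40,415.00 + $132,386.25 = $239,641.25
$239,641.25 is under the $281,000 cap.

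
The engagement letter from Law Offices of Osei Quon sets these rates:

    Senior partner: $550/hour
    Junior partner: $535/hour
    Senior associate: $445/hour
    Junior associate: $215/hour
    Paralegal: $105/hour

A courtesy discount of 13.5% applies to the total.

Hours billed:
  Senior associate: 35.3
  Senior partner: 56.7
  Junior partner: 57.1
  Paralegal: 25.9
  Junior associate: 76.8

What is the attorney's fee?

Senior partner: 56.7 × $550 = $31,185.00
Junior partner: 57.1 × $535 = $30,548.50
Senior associate: 35.3 × $445 = $15,708.50
Junior associate: 76.8 × $215 = $16,512.00
Paralegal: 25.9 × $105 = $2,719.50
Subtotal: $96,673.50
Less 13.5% discount: −$13,050.92
Total: $96,673.50 − $13,050.92 = $83,622.58

$83,622.58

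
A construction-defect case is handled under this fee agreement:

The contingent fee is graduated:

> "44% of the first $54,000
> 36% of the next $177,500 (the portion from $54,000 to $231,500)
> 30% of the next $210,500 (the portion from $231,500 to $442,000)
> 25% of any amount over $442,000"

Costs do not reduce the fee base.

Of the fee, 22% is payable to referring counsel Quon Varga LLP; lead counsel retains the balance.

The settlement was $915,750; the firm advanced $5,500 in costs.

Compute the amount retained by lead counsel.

$210,013.05

Fee base is the gross recovery, $915,750; costs are reimbursed separately.
First $54,000 at 44% = $23,760.00
Next $177,500 at 36% = $63,900.00
Next $210,500 at 30% = $63,150.00
Remaining $473,750 at 25% = $118,437.50
Fee: $23,760.00 + $63,900.00 + $63,150.00 + $118,437.50 = $269,247.50
Referral share: 22% of $269,247.50 = $59,234.45; lead counsel retains $269,247.50 − $59,234.45 = $210,013.05.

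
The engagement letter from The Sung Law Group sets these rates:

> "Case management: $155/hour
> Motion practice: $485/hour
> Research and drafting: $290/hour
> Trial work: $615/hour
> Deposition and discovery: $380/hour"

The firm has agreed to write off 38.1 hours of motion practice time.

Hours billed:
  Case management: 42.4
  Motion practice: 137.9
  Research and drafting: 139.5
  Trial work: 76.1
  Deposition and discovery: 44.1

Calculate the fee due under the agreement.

$158,989.50

Case management: 42.4 × $155 = $6,572.00
Motion practice: 137.9 × $485 = $66,881.50
Research and drafting: 139.5 × $290 = $40,455.00
Trial work: 76.1 × $615 = $46,801.50
Deposition and discovery: 44.1 × $380 = $16,758.00
Subtotal: $177,468.00
Write-off: 38.1 × $485 = $18,478.50
Total: $177,468.00 − $18,478.50 = $158,989.50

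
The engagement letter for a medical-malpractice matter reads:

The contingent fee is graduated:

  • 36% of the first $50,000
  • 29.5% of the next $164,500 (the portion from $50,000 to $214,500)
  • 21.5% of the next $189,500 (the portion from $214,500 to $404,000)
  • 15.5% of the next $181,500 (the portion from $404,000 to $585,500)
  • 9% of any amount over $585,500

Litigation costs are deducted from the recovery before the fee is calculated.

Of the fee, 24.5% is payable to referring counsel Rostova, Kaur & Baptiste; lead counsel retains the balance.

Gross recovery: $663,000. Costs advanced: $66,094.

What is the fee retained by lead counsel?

Fee base (net of costs): $663,000 − $66,094 = $596,906
First $50,000 at 36% = $18,000.00
Next $164,500 at 29.5% = $48,527.50
Next $189,500 at 21.5% = $40,742.50
Next $181,500 at 15.5% = $28,132.50
Remaining $11,406 at 9% = $1,026.54
Fee: $18,000.00 + $48,527.50 + $40,742.50 + $28,132.50 + $1,026.54 = $136,429.04
Referral share: 24.5% of $136,429.04 = $33,425.11; lead counsel retains $136,429.04 − $33,425.11 = $103,003.93.

$103,003.93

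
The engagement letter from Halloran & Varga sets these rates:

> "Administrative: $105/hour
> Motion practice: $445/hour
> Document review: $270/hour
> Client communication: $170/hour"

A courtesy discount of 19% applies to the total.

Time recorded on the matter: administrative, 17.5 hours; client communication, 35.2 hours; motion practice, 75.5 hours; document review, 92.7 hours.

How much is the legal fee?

$53,822.88

Administrative: 17.5 × $105 = $1,837.50
Motion practice: 75.5 × $445 = $33,597.50
Document review: 92.7 × $270 = $25,029.00
Client communication: 35.2 × $170 = $5,984.00
Subtotal: $66,448.00
Less 19% discount: −$12,625.12
Total: $66,448.00 − $12,625.12 = $53,822.88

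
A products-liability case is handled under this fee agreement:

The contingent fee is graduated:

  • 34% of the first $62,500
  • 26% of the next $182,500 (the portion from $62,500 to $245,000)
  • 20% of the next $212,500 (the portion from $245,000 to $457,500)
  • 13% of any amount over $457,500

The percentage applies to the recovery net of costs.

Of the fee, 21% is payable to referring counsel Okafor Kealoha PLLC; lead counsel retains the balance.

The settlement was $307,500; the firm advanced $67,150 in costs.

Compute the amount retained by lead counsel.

$53,317.89

Fee base (net of costs): $307,500 − $67,150 = $240,350
First $62,500 at 34% = $21,250.00
Remaining $177,850 at 26% = $46,241.00
Fee: $21,250.00 + $46,241.00 = $67,491.00
Referral share: 21% of $67,491.00 = $14,173.11; lead counsel retains $67,491.00 − $14,173.11 = $53,317.89.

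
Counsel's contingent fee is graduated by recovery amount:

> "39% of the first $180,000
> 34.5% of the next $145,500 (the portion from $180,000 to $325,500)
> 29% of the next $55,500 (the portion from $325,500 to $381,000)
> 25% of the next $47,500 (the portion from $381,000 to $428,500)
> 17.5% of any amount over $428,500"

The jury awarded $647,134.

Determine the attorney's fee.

First $180,000 at 39% = $70,200.00
Next $145,500 at 34.5% = $50,197.50
Next $55,500 at 29% = $16,095.00
Next $47,500 at 25% = $11,875.00
Remaining $218,634 at 17.5% = $38,260.95
Fee: $70,200.00 + $50,197.50 + $16,095.00 + $11,875.00 + $38,260.95 = $186,628.45

$186,628.45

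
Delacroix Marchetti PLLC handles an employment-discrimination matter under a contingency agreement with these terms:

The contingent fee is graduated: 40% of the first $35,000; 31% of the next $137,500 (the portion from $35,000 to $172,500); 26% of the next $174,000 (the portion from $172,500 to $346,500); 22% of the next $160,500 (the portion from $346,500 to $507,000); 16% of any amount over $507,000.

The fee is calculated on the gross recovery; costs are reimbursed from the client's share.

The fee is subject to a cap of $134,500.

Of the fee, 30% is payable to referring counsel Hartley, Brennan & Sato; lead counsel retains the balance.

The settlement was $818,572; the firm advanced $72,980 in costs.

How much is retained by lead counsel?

Fee base is the gross recovery, $818,572; costs are reimbursed separately.
First $35,000 at 40% = $14,000.00
Next $137,500 at 31% = $42,625.00
Next $174,000 at 26% = $45,240.00
Next $160,500 at 22% = $35,310.00
Remaining $311,572 at 16% = $49,851.52
Fee: $14,000.00 + $42,625.00 + $45,240.00 + $35,310.00 + $49,851.52 = $187,026.52
$187,026.52 exceeds the $134,500 cap, so the fee is capped at $134,500.00.
Referral share: 30% of $134,500.00 = $40,350.00; lead counsel retains $134,500.00 − $40,350.00 = $94,150.00.

$94,150.00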